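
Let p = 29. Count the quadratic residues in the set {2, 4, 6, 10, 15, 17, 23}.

3

(2/29) = -1 → non-residue.
(4/29) = +1 → QR.
(6/29) = +1 → QR.
(10/29) = -1 → non-residue.
(15/29) = -1 → non-residue.
(17/29) = -1 → non-residue.
(23/29) = +1 → QR.
Total quadratic residues among the 7: 3.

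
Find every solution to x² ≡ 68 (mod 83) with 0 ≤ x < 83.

Since 83 ≡ 3 (mod 4), a square root of 68 is 68^((83+1)/4) = 68^21 mod 83.
Repeated squaring: 68^2≡59, 68^4≡78, 68^8≡25, 68^16≡44 (mod 83).
68^21 = 68^(16+4+1) ≡ 63 (mod 83).
Check: 63² = 3969 ≡ 68 (mod 83). The two roots are 20 and 63.

20, 63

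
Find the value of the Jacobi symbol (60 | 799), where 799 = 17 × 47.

Pull out 2^2: since 799 ≡ 7 (mod 8), (2/799) = +1, so (2/799)^2 = +1.
Reciprocity: 15 ≡ 3 and 799 ≡ 3 (mod 4), so (15/799) = −(799/15).
Reduce top mod 15: now compute (4/15).
Pull out 2^2: since 15 ≡ 7 (mod 8), (2/15) = +1, so (2/15)^2 = +1.
Reached (1/15) = 1. Collecting the sign flips along the way, the symbol is -1.

-1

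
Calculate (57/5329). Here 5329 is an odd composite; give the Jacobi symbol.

1

Reciprocity: 57 ≡ 1 and 5329 ≡ 1 (mod 4), so (57/5329) = +(5329/57).
Reduce top mod 57: now compute (28/57).
Pull out 2^2: since 57 ≡ 1 (mod 8), (2/57) = +1, so (2/57)^2 = +1.
Reciprocity: 7 ≡ 3 and 57 ≡ 1 (mod 4), so (7/57) = +(57/7).
Reduce top mod 7: now compute (1/7).
Reached (1/7) = 1. Collecting the sign flips along the way, the symbol is +1.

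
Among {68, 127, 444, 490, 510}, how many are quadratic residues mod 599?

5

(68/599) = +1 → QR.
(127/599) = +1 → QR.
(444/599) = +1 → QR.
(490/599) = +1 → QR.
(510/599) = +1 → QR.
Total quadratic residues among the 5: 5.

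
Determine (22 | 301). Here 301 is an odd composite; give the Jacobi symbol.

-1

Pull out 2: since 301 ≡ 5 (mod 8), (2/301) = -1.
Reciprocity: 11 ≡ 3 and 301 ≡ 1 (mod 4), so (11/301) = +(301/11).
Reduce top mod 11: now compute (4/11).
Pull out 2^2: since 11 ≡ 3 (mod 8), (2/11) = -1, so (2/11)^2 = +1.
Reached (1/11) = 1. Collecting the sign flips along the way, the symbol is -1.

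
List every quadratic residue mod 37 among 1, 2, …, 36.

1, 3, 4, 7, 9, 10, 11, 12, 16, 21, 25, 26, 27, 28, 30, 33, 34, 36

Square k = 1,…,18 (k and 37−k give the same square):
1²=1, 2²=4, 3²=9, 4²=16, 5²=25, 6²=36, 7²≡12, 8²≡27, 9²≡7, 10²≡26, 11²≡10, 12²≡33, 13²≡21, 14²≡11, 15²≡3, 16²≡34, 17²≡30, 18²≡28 (mod 37).
So the quadratic residues mod 37 are {1, 3, 4, 7, 9, 10, 11, 12, 16, 21, 25, 26, 27, 28, 30, 33, 34, 36}.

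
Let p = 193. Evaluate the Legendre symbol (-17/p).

Euler's criterion: (-17/193) ≡ 176^96 (mod 193).
176^2 ≡ 96 (mod 193)
176^4 ≡ 145 (mod 193)
176^8 ≡ 181 (mod 193)
176^16 ≡ 144 (mod 193)
176^32 ≡ 85 (mod 193)
176^64 ≡ 84 (mod 193)
176^96 = 176^(64+32) ≡ 192 (mod 193).
Result is 192 ≡ −1, so (-17/193) = −1.

-1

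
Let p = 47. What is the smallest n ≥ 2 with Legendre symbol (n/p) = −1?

5

(2/47) = +1, so 2 is a residue.
(3/47) = +1, so 3 is a residue.
(4/47) = +1, so 4 is a residue.
(5/47) = −1, so 5 is the smallest positive non-residue mod 47.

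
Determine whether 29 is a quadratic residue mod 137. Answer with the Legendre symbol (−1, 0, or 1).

Reciprocity: 29 ≡ 1 and 137 ≡ 1 (mod 4), so (29/137) = +(137/29).
Reduce top mod 29: now compute (21/29).
Reciprocity: 21 ≡ 1 and 29 ≡ 1 (mod 4), so (21/29) = +(29/21).
Reduce top mod 21: now compute (8/21).
Pull out 2^3: since 21 ≡ 5 (mod 8), (2/21) = -1, so (2/21)^3 = -1.
Reached (1/21) = 1. Collecting the sign flips along the way, the symbol is -1.

-1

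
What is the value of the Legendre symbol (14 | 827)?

Pull out 2: since 827 ≡ 3 (mod 8), (2/827) = -1.
Reciprocity: 7 ≡ 3 and 827 ≡ 3 (mod 4), so (7/827) = −(827/7).
Reduce top mod 7: now compute (1/7).
Reached (1/7) = 1. Collecting the sign flips along the way, the symbol is +1.

1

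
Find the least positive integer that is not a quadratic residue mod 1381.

2

(2/1381) = −1, so 2 is the smallest positive non-residue mod 1381.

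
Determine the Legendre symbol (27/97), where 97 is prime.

Reciprocity: 27 ≡ 3 and 97 ≡ 1 (mod 4), so (27/97) = +(97/27).
Reduce top mod 27: now compute (16/27).
Pull out 2^4: since 27 ≡ 3 (mod 8), (2/27) = -1, so (2/27)^4 = +1.
Reached (1/27) = 1. Collecting the sign flips along the way, the symbol is +1.

1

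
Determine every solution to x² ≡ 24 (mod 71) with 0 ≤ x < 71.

33, 38

Since 71 ≡ 3 (mod 4), a square root of 24 is 24^((71+1)/4) = 24^18 mod 71.
Repeated squaring: 24^2≡8, 24^4≡64, 24^8≡49, 24^16≡58 (mod 71).
24^18 = 24^(16+2) ≡ 38 (mod 71).
Check: 38² = 1444 ≡ 24 (mod 71). The two roots are 33 and 38.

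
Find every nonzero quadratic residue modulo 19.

Square k = 1,…,9 (k and 19−k give the same square):
1²=1, 2²=4, 3²=9, 4²=16, 5²≡6, 6²≡17, 7²≡11, 8²≡7, 9²≡5 (mod 19).
So the quadratic residues mod 19 are {1, 4, 5, 6, 7, 9, 11, 16, 17}.

1, 4, 5, 6, 7, 9, 11, 16, 17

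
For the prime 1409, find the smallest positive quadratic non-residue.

3

(2/1409) = +1, so 2 is a residue.
(3/1409) = −1, so 3 is the smallest positive non-residue mod 1409.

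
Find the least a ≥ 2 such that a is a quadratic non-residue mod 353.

(2/353) = +1, so 2 is a residue.
(3/353) = −1, so 3 is the smallest positive non-residue mod 353.

3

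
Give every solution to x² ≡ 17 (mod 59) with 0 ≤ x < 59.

28, 31

Since 59 ≡ 3 (mod 4), a square root of 17 is 17^((59+1)/4) = 17^15 mod 59.
Repeated squaring: 17^2≡53, 17^4≡36, 17^8≡57 (mod 59).
17^15 = 17^(8+4+2+1) ≡ 28 (mod 59).
Check: 28² = 784 ≡ 17 (mod 59). The two roots are 28 and 31.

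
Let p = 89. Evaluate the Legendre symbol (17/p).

1

Euler's criterion: (17/89) ≡ 17^44 (mod 89).
17^2 ≡ 22 (mod 89)
17^4 ≡ 39 (mod 89)
17^8 ≡ 8 (mod 89)
17^16 ≡ 64 (mod 89)
17^32 ≡ 2 (mod 89)
17^44 = 17^(32+8+4) ≡ 1 (mod 89).
Result is 1, so (17/89) = 1.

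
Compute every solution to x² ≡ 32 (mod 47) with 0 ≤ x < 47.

19, 28

Since 47 ≡ 3 (mod 4), a square root of 32 is 32^((47+1)/4) = 32^12 mod 47.
Repeated squaring: 32^2≡37, 32^4≡6, 32^8≡36 (mod 47).
32^12 = 32^(8+4) ≡ 28 (mod 47).
Check: 28² = 784 ≡ 32 (mod 47). The two roots are 19 and 28.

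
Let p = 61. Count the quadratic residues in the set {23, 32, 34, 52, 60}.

3

(23/61) = -1 → non-residue.
(32/61) = -1 → non-residue.
(34/61) = +1 → QR.
(52/61) = +1 → QR.
(60/61) = +1 → QR.
Total quadratic residues among the 5: 3.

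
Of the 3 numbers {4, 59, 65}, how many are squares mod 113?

1

(4/113) = +1 → QR.
(59/113) = -1 → non-residue.
(65/113) = -1 → non-residue.
Total quadratic residues among the 3: 1.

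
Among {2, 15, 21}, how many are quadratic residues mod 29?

(2/29) = -1 → non-residue.
(15/29) = -1 → non-residue.
(21/29) = -1 → non-residue.
Total quadratic residues among the 3: 0.

0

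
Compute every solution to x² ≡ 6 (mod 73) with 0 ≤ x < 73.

15, 58

73 ≡ 1 (mod 4), so we find a root by search.
Trying successive values, 15² = 225 ≡ 6 (mod 73). The other root is 73 − 15 = 58.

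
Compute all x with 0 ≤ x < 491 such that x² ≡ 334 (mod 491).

Since 491 ≡ 3 (mod 4), a square root of 334 is 334^((491+1)/4) = 334^123 mod 491.
Repeated squaring: 334^2≡99, 334^4≡472, 334^8≡361, 334^16≡206, 334^32≡210, 334^64≡401 (mod 491).
334^123 = 334^(64+32+16+8+2+1) ≡ 272 (mod 491).
Check: 272² = 73984 ≡ 334 (mod 491). The two roots are 219 and 272.

219, 272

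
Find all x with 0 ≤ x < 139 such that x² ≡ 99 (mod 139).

51, 88

Since 139 ≡ 3 (mod 4), a square root of 99 is 99^((139+1)/4) = 99^35 mod 139.
Repeated squaring: 99^2≡71, 99^4≡37, 99^8≡118, 99^16≡24, 99^32≡20 (mod 139).
99^35 = 99^(32+2+1) ≡ 51 (mod 139).
Check: 51² = 2601 ≡ 99 (mod 139). The two roots are 51 and 88.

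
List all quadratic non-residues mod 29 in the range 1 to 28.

Square k = 1,…,14 (k and 29−k give the same square):
1²=1, 2²=4, 3²=9, 4²=16, 5²=25, 6²≡7, 7²≡20, 8²≡6, 9²≡23, 10²≡13, 11²≡5, 12²≡28, 13²≡24, 14²≡22 (mod 29).
The residues are {1, 4, 5, 6, 7, 9, 13, 16, 20, 22, 23, 24, 25, 28}; the non-residues are the remaining 14 nonzero classes.

2,3,8,10,11,12,14,15,17,18,19,21,26,27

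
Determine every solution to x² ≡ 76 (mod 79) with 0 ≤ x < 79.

Since 79 ≡ 3 (mod 4), a square root of 76 is 76^((79+1)/4) = 76^20 mod 79.
Repeated squaring: 76^2≡9, 76^4≡2, 76^8≡4, 76^16≡16 (mod 79).
76^20 = 76^(16+4) ≡ 32 (mod 79).
Check: 32² = 1024 ≡ 76 (mod 79). The two roots are 32 and 47.

32, 47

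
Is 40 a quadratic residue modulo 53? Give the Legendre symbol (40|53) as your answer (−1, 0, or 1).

1

Pull out 2^3: since 53 ≡ 5 (mod 8), (2/53) = -1, so (2/53)^3 = -1.
Reciprocity: 5 ≡ 1 and 53 ≡ 1 (mod 4), so (5/53) = +(53/5).
Reduce top mod 5: now compute (3/5).
Reciprocity: 3 ≡ 3 and 5 ≡ 1 (mod 4), so (3/5) = +(5/3).
Reduce top mod 3: now compute (2/3).
Pull out 2: since 3 ≡ 3 (mod 8), (2/3) = -1.
Reached (1/3) = 1. Collecting the sign flips along the way, the symbol is +1.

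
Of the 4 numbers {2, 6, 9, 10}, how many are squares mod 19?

(2/19) = -1 → non-residue.
(6/19) = +1 → QR.
(9/19) = +1 → QR.
(10/19) = -1 → non-residue.
Total quadratic residues among the 4: 2.

2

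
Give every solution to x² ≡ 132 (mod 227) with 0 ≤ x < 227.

86, 141

Since 227 ≡ 3 (mod 4), a square root of 132 is 132^((227+1)/4) = 132^57 mod 227.
Repeated squaring: 132^2≡172, 132^4≡74, 132^8≡28, 132^16≡103, 132^32≡167 (mod 227).
132^57 = 132^(32+16+8+1) ≡ 141 (mod 227).
Check: 141² = 19881 ≡ 132 (mod 227). The two roots are 86 and 141.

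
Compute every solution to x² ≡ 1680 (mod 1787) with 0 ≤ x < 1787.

Since 1787 ≡ 3 (mod 4), a square root of 1680 is 1680^((1787+1)/4) = 1680^447 mod 1787.
Repeated squaring: 1680^2≡727, 1680^4≡1364, 1680^8≡229, 1680^16≡618, 1680^32≡1293, 1680^64≡1004, 1680^128≡148, 1680^256≡460 (mod 1787).
1680^447 = 1680^(256+128+32+16+8+4+2+1) ≡ 1457 (mod 1787).
Check: 1457² = 2122849 ≡ 1680 (mod 1787). The two roots are 330 and 1457.

330, 1457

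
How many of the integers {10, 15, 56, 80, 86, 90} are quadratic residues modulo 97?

(10/97) = -1 → non-residue.
(15/97) = -1 → non-residue.
(56/97) = -1 → non-residue.
(80/97) = -1 → non-residue.
(86/97) = +1 → QR.
(90/97) = -1 → non-residue.
Total quadratic residues among the 6: 1.

1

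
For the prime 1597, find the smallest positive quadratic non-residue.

2

(2/1597) = −1, so 2 is the smallest positive non-residue mod 1597.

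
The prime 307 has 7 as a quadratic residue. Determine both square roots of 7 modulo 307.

Since 307 ≡ 3 (mod 4), a square root of 7 is 7^((307+1)/4) = 7^77 mod 307.
Repeated squaring: 7^2≡49, 7^4≡252, 7^8≡262, 7^16≡183, 7^32≡26, 7^64≡62 (mod 307).
7^77 = 7^(64+8+4+1) ≡ 264 (mod 307).
Check: 264² = 69696 ≡ 7 (mod 307). The two roots are 43 and 264.

43, 264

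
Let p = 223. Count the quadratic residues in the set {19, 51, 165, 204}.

(19/223) = +1 → QR.
(51/223) = -1 → non-residue.
(165/223) = -1 → non-residue.
(204/223) = -1 → non-residue.
Total quadratic residues among the 4: 1.

1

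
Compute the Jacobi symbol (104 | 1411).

1

Pull out 2^3: since 1411 ≡ 3 (mod 8), (2/1411) = -1, so (2/1411)^3 = -1.
Reciprocity: 13 ≡ 1 and 1411 ≡ 3 (mod 4), so (13/1411) = +(1411/13).
Reduce top mod 13: now compute (7/13).
Reciprocity: 7 ≡ 3 and 13 ≡ 1 (mod 4), so (7/13) = +(13/7).
Reduce top mod 7: now compute (6/7).
Pull out 2: since 7 ≡ 7 (mod 8), (2/7) = +1.
Reciprocity: 3 ≡ 3 and 7 ≡ 3 (mod 4), so (3/7) = −(7/3).
Reduce top mod 3: now compute (1/3).
Reached (1/3) = 1. Collecting the sign flips along the way, the symbol is +1.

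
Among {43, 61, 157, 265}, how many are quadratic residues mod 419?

(43/419) = +1 → QR.
(61/419) = -1 → non-residue.
(157/419) = +1 → QR.
(265/419) = -1 → non-residue.
Total quadratic residues among the 4: 2.

2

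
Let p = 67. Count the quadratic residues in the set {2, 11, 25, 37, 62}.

3

(2/67) = -1 → non-residue.
(11/67) = -1 → non-residue.
(25/67) = +1 → QR.
(37/67) = +1 → QR.
(62/67) = +1 → QR.
Total quadratic residues among the 5: 3.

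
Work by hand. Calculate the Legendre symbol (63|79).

-1

Reciprocity: 63 ≡ 3 and 79 ≡ 3 (mod 4), so (63/79) = −(79/63).
Reduce top mod 63: now compute (16/63).
Pull out 2^4: since 63 ≡ 7 (mod 8), (2/63) = +1, so (2/63)^4 = +1.
Reached (1/63) = 1. Collecting the sign flips along the way, the symbol is -1.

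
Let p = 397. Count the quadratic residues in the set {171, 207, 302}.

(171/397) = +1 → QR.
(207/397) = +1 → QR.
(302/397) = -1 → non-residue.
Total quadratic residues among the 3: 2.

2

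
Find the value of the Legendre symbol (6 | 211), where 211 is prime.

Pull out 2: since 211 ≡ 3 (mod 8), (2/211) = -1.
Reciprocity: 3 ≡ 3 and 211 ≡ 3 (mod 4), so (3/211) = −(211/3).
Reduce top mod 3: now compute (1/3).
Reached (1/3) = 1. Collecting the sign flips along the way, the symbol is +1.

1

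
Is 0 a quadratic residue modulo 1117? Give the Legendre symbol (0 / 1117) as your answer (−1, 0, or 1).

0

Top reduces to 0: gcd > 1, so the symbol is 0.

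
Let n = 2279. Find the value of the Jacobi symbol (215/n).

Reciprocity: 215 ≡ 3 and 2279 ≡ 3 (mod 4), so (215/2279) = −(2279/215).
Reduce top mod 215: now compute (129/215).
Reciprocity: 129 ≡ 1 and 215 ≡ 3 (mod 4), so (129/215) = +(215/129).
Reduce top mod 129: now compute (86/129).
Pull out 2: since 129 ≡ 1 (mod 8), (2/129) = +1.
Reciprocity: 43 ≡ 3 and 129 ≡ 1 (mod 4), so (43/129) = +(129/43).
Reduce top mod 43: now compute (0/43).
Top reduces to 0: gcd > 1, so the symbol is 0.

0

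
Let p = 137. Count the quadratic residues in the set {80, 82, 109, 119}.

(80/137) = -1 → non-residue.
(82/137) = -1 → non-residue.
(109/137) = +1 → QR.
(119/137) = +1 → QR.
Total quadratic residues among the 4: 2.

2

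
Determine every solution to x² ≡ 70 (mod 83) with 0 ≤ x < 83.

Since 83 ≡ 3 (mod 4), a square root of 70 is 70^((83+1)/4) = 70^21 mod 83.
Repeated squaring: 70^2≡3, 70^4≡9, 70^8≡81, 70^16≡4 (mod 83).
70^21 = 70^(16+4+1) ≡ 30 (mod 83).
Check: 30² = 900 ≡ 70 (mod 83). The two roots are 30 and 53.

30, 53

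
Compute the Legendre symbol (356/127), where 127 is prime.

First reduce: 356 ≡ 102 (mod 127).
Pull out 2: since 127 ≡ 7 (mod 8), (2/127) = +1.
Reciprocity: 51 ≡ 3 and 127 ≡ 3 (mod 4), so (51/127) = −(127/51).
Reduce top mod 51: now compute (25/51).
Reciprocity: 25 ≡ 1 and 51 ≡ 3 (mod 4), so (25/51) = +(51/25).
Reduce top mod 25: now compute (1/25).
Reached (1/25) = 1. Collecting the sign flips along the way, the symbol is -1.

-1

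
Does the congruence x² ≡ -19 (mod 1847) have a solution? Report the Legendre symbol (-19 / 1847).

1

First reduce: -19 ≡ 1828 (mod 1847).
Pull out 2^2: since 1847 ≡ 7 (mod 8), (2/1847) = +1, so (2/1847)^2 = +1.
Reciprocity: 457 ≡ 1 and 1847 ≡ 3 (mod 4), so (457/1847) = +(1847/457).
Reduce top mod 457: now compute (19/457).
Reciprocity: 19 ≡ 3 and 457 ≡ 1 (mod 4), so (19/457) = +(457/19).
Reduce top mod 19: now compute (1/19).
Reached (1/19) = 1. Collecting the sign flips along the way, the symbol is +1.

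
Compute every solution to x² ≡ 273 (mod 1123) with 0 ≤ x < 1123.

Since 1123 ≡ 3 (mod 4), a square root of 273 is 273^((1123+1)/4) = 273^281 mod 1123.
Repeated squaring: 273^2≡411, 273^4≡471, 273^8≡610, 273^16≡387, 273^32≡410, 273^64≡773, 273^128≡93, 273^256≡788 (mod 1123).
273^281 = 273^(256+16+8+1) ≡ 958 (mod 1123).
Check: 958² = 917764 ≡ 273 (mod 1123). The two roots are 165 and 958.

165, 958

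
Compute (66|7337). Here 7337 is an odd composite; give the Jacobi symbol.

0

Pull out 2: since 7337 ≡ 1 (mod 8), (2/7337) = +1.
Reciprocity: 33 ≡ 1 and 7337 ≡ 1 (mod 4), so (33/7337) = +(7337/33).
Reduce top mod 33: now compute (11/33).
Reciprocity: 11 ≡ 3 and 33 ≡ 1 (mod 4), so (11/33) = +(33/11).
Reduce top mod 11: now compute (0/11).
Top reduces to 0: gcd > 1, so the symbol is 0.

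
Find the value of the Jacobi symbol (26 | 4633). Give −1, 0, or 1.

Pull out 2: since 4633 ≡ 1 (mod 8), (2/4633) = +1.
Reciprocity: 13 ≡ 1 and 4633 ≡ 1 (mod 4), so (13/4633) = +(4633/13).
Reduce top mod 13: now compute (5/13).
Reciprocity: 5 ≡ 1 and 13 ≡ 1 (mod 4), so (5/13) = +(13/5).
Reduce top mod 5: now compute (3/5).
Reciprocity: 3 ≡ 3 and 5 ≡ 1 (mod 4), so (3/5) = +(5/3).
Reduce top mod 3: now compute (2/3).
Pull out 2: since 3 ≡ 3 (mod 8), (2/3) = -1.
Reached (1/3) = 1. Collecting the sign flips along the way, the symbol is -1.

-1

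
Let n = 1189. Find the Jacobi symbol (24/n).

-1

Pull out 2^3: since 1189 ≡ 5 (mod 8), (2/1189) = -1, so (2/1189)^3 = -1.
Reciprocity: 3 ≡ 3 and 1189 ≡ 1 (mod 4), so (3/1189) = +(1189/3).
Reduce top mod 3: now compute (1/3).
Reached (1/3) = 1. Collecting the sign flips along the way, the symbol is -1.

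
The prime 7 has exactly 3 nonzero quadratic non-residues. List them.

Square k = 1,…,3 (k and 7−k give the same square):
1²=1, 2²=4, 3²≡2 (mod 7).
The residues are {1, 2, 4}; the non-residues are the remaining 3 nonzero classes.

3, 5, 6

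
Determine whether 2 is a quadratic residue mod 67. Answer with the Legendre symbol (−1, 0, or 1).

Pull out 2: since 67 ≡ 3 (mod 8), (2/67) = -1.
Reached (1/67) = 1. Collecting the sign flips along the way, the symbol is -1.

-1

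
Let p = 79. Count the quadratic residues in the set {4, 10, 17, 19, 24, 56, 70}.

(4/79) = +1 → QR.
(10/79) = +1 → QR.
(17/79) = -1 → non-residue.
(19/79) = +1 → QR.
(24/79) = -1 → non-residue.
(56/79) = -1 → non-residue.
(70/79) = -1 → non-residue.
Total quadratic residues among the 7: 3.

3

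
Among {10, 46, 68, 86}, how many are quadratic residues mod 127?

1

(10/127) = -1 → non-residue.
(46/127) = -1 → non-residue.
(68/127) = +1 → QR.
(86/127) = -1 → non-residue.
Total quadratic residues among the 4: 1.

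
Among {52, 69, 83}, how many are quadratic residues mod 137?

1

(52/137) = -1 → non-residue.
(69/137) = +1 → QR.
(83/137) = -1 → non-residue.
Total quadratic residues among the 3: 1.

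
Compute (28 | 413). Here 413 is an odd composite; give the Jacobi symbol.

Pull out 2^2: since 413 ≡ 5 (mod 8), (2/413) = -1, so (2/413)^2 = +1.
Reciprocity: 7 ≡ 3 and 413 ≡ 1 (mod 4), so (7/413) = +(413/7).
Reduce top mod 7: now compute (0/7).
Top reduces to 0: gcd > 1, so the symbol is 0.

0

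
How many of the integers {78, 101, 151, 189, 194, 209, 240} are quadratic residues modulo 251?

5

(78/251) = -1 → non-residue.
(101/251) = +1 → QR.
(151/251) = -1 → non-residue.
(189/251) = +1 → QR.
(194/251) = +1 → QR.
(209/251) = +1 → QR.
(240/251) = +1 → QR.
Total quadratic residues among the 7: 5.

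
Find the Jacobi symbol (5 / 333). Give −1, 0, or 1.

-1

Reciprocity: 5 ≡ 1 and 333 ≡ 1 (mod 4), so (5/333) = +(333/5).
Reduce top mod 5: now compute (3/5).
Reciprocity: 3 ≡ 3 and 5 ≡ 1 (mod 4), so (3/5) = +(5/3).
Reduce top mod 3: now compute (2/3).
Pull out 2: since 3 ≡ 3 (mod 8), (2/3) = -1.
Reached (1/3) = 1. Collecting the sign flips along the way, the symbol is -1.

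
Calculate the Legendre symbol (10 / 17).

Pull out 2: since 17 ≡ 1 (mod 8), (2/17) = +1.
Reciprocity: 5 ≡ 1 and 17 ≡ 1 (mod 4), so (5/17) = +(17/5).
Reduce top mod 5: now compute (2/5).
Pull out 2: since 5 ≡ 5 (mod 8), (2/5) = -1.
Reached (1/5) = 1. Collecting the sign flips along the way, the symbol is -1.

-1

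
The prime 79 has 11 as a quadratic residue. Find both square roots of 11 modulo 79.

Since 79 ≡ 3 (mod 4), a square root of 11 is 11^((79+1)/4) = 11^20 mod 79.
Repeated squaring: 11^2≡42, 11^4≡26, 11^8≡44, 11^16≡40 (mod 79).
11^20 = 11^(16+4) ≡ 13 (mod 79).
Check: 13² = 169 ≡ 11 (mod 79). The two roots are 13 and 66.

13, 66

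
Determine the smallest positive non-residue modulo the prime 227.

2

(2/227) = −1, so 2 is the smallest positive non-residue mod 227.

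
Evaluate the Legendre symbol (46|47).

-1

Pull out 2: since 47 ≡ 7 (mod 8), (2/47) = +1.
Reciprocity: 23 ≡ 3 and 47 ≡ 3 (mod 4), so (23/47) = −(47/23).
Reduce top mod 23: now compute (1/23).
Reached (1/23) = 1. Collecting the sign flips along the way, the symbol is -1.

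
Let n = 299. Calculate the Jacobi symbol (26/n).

0

Pull out 2: since 299 ≡ 3 (mod 8), (2/299) = -1.
Reciprocity: 13 ≡ 1 and 299 ≡ 3 (mod 4), so (13/299) = +(299/13).
Reduce top mod 13: now compute (0/13).
Top reduces to 0: gcd > 1, so the symbol is 0.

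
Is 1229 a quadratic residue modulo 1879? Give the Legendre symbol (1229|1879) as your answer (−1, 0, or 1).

Reciprocity: 1229 ≡ 1 and 1879 ≡ 3 (mod 4), so (1229/1879) = +(1879/1229).
Reduce top mod 1229: now compute (650/1229).
Pull out 2: since 1229 ≡ 5 (mod 8), (2/1229) = -1.
Reciprocity: 325 ≡ 1 and 1229 ≡ 1 (mod 4), so (325/1229) = +(1229/325).
Reduce top mod 325: now compute (254/325).
Pull out 2: since 325 ≡ 5 (mod 8), (2/325) = -1.
Reciprocity: 127 ≡ 3 and 325 ≡ 1 (mod 4), so (127/325) = +(325/127).
Reduce top mod 127: now compute (71/127).
Reciprocity: 71 ≡ 3 and 127 ≡ 3 (mod 4), so (71/127) = −(127/71).
Reduce top mod 71: now compute (56/71).
Pull out 2^3: since 71 ≡ 7 (mod 8), (2/71) = +1, so (2/71)^3 = +1.
Reciprocity: 7 ≡ 3 and 71 ≡ 3 (mod 4), so (7/71) = −(71/7).
Reduce top mod 7: now compute (1/7).
Reached (1/7) = 1. Collecting the sign flips along the way, the symbol is +1.

1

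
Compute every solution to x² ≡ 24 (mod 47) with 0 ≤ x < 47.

20, 27

Since 47 ≡ 3 (mod 4), a square root of 24 is 24^((47+1)/4) = 24^12 mod 47.
Repeated squaring: 24^2≡12, 24^4≡3, 24^8≡9 (mod 47).
24^12 = 24^(8+4) ≡ 27 (mod 47).
Check: 27² = 729 ≡ 24 (mod 47). The two roots are 20 and 27.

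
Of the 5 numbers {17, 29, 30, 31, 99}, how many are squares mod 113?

3

(17/113) = -1 → non-residue.
(29/113) = -1 → non-residue.
(30/113) = +1 → QR.
(31/113) = +1 → QR.
(99/113) = +1 → QR.
Total quadratic residues among the 5: 3.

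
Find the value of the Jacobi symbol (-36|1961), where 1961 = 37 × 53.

1

First reduce: -36 ≡ 1925 (mod 1961).
Reciprocity: 1925 ≡ 1 and 1961 ≡ 1 (mod 4), so (1925/1961) = +(1961/1925).
Reduce top mod 1925: now compute (36/1925).
Pull out 2^2: since 1925 ≡ 5 (mod 8), (2/1925) = -1, so (2/1925)^2 = +1.
Reciprocity: 9 ≡ 1 and 1925 ≡ 1 (mod 4), so (9/1925) = +(1925/9).
Reduce top mod 9: now compute (8/9).
Pull out 2^3: since 9 ≡ 1 (mod 8), (2/9) = +1, so (2/9)^3 = +1.
Reached (1/9) = 1. Collecting the sign flips along the way, the symbol is +1.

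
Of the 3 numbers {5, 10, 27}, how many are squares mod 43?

1

(5/43) = -1 → non-residue.
(10/43) = +1 → QR.
(27/43) = -1 → non-residue.
Total quadratic residues among the 3: 1.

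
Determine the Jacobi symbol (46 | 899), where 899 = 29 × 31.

Pull out 2: since 899 ≡ 3 (mod 8), (2/899) = -1.
Reciprocity: 23 ≡ 3 and 899 ≡ 3 (mod 4), so (23/899) = −(899/23).
Reduce top mod 23: now compute (2/23).
Pull out 2: since 23 ≡ 7 (mod 8), (2/23) = +1.
Reached (1/23) = 1. Collecting the sign flips along the way, the symbol is +1.

1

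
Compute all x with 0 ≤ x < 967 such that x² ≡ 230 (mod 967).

282, 685

Since 967 ≡ 3 (mod 4), a square root of 230 is 230^((967+1)/4) = 230^242 mod 967.
Repeated squaring: 230^2≡682, 230^4≡964, 230^8≡9, 230^16≡81, 230^32≡759, 230^64≡716, 230^128≡146 (mod 967).
230^242 = 230^(128+64+32+16+2) ≡ 282 (mod 967).
Check: 282² = 79524 ≡ 230 (mod 967). The two roots are 282 and 685.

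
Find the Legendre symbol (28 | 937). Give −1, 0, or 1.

-1

Pull out 2^2: since 937 ≡ 1 (mod 8), (2/937) = +1, so (2/937)^2 = +1.
Reciprocity: 7 ≡ 3 and 937 ≡ 1 (mod 4), so (7/937) = +(937/7).
Reduce top mod 7: now compute (6/7).
Pull out 2: since 7 ≡ 7 (mod 8), (2/7) = +1.
Reciprocity: 3 ≡ 3 and 7 ≡ 3 (mod 4), so (3/7) = −(7/3).
Reduce top mod 3: now compute (1/3).
Reached (1/3) = 1. Collecting the sign flips along the way, the symbol is -1.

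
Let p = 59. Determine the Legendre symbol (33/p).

-1

Euler's criterion: (33/59) ≡ 33^29 (mod 59).
33^2 ≡ 27 (mod 59)
33^4 ≡ 21 (mod 59)
33^8 ≡ 28 (mod 59)
33^16 ≡ 17 (mod 59)
33^29 = 33^(16+8+4+1) ≡ 58 (mod 59).
Result is 58 ≡ −1, so (33/59) = −1.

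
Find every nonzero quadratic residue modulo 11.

Square k = 1,…,5 (k and 11−k give the same square):
1²=1, 2²=4, 3²=9, 4²≡5, 5²≡3 (mod 11).
So the quadratic residues mod 11 are {1, 3, 4, 5, 9}.

1, 3, 4, 5, 9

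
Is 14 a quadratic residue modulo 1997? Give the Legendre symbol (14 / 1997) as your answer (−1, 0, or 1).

-1

Pull out 2: since 1997 ≡ 5 (mod 8), (2/1997) = -1.
Reciprocity: 7 ≡ 3 and 1997 ≡ 1 (mod 4), so (7/1997) = +(1997/7).
Reduce top mod 7: now compute (2/7).
Pull out 2: since 7 ≡ 7 (mod 8), (2/7) = +1.
Reached (1/7) = 1. Collecting the sign flips along the way, the symbol is -1.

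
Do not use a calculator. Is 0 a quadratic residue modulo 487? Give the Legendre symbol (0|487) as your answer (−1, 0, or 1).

0

Top reduces to 0: gcd > 1, so the symbol is 0.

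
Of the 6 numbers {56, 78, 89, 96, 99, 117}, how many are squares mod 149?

1

(56/149) = -1 → non-residue.
(78/149) = -1 → non-residue.
(89/149) = -1 → non-residue.
(96/149) = +1 → QR.
(99/149) = -1 → non-residue.
(117/149) = -1 → non-residue.
Total quadratic residues among the 6: 1.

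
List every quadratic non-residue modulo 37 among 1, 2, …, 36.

2, 5, 6, 8, 13, 14, 15, 17, 18, 19, 20, 22, 23, 24, 29, 31, 32, 35

Square k = 1,…,18 (k and 37−k give the same square):
1²=1, 2²=4, 3²=9, 4²=16, 5²=25, 6²=36, 7²≡12, 8²≡27, 9²≡7, 10²≡26, 11²≡10, 12²≡33, 13²≡21, 14²≡11, 15²≡3, 16²≡34, 17²≡30, 18²≡28 (mod 37).
The residues are {1, 3, 4, 7, 9, 10, 11, 12, 16, 21, 25, 26, 27, 28, 30, 33, 34, 36}; the non-residues are the remaining 18 nonzero classes.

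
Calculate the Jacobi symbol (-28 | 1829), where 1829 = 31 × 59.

First reduce: -28 ≡ 1801 (mod 1829).
Reciprocity: 1801 ≡ 1 and 1829 ≡ 1 (mod 4), so (1801/1829) = +(1829/1801).
Reduce top mod 1801: now compute (28/1801).
Pull out 2^2: since 1801 ≡ 1 (mod 8), (2/1801) = +1, so (2/1801)^2 = +1.
Reciprocity: 7 ≡ 3 and 1801 ≡ 1 (mod 4), so (7/1801) = +(1801/7).
Reduce top mod 7: now compute (2/7).
Pull out 2: since 7 ≡ 7 (mod 8), (2/7) = +1.
Reached (1/7) = 1. Collecting the sign flips along the way, the symbol is +1.

1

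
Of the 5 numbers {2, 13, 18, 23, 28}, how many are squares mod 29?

3

(2/29) = -1 → non-residue.
(13/29) = +1 → QR.
(18/29) = -1 → non-residue.
(23/29) = +1 → QR.
(28/29) = +1 → QR.
Total quadratic residues among the 5: 3.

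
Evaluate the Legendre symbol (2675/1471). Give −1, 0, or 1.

1

First reduce: 2675 ≡ 1204 (mod 1471).
Pull out 2^2: since 1471 ≡ 7 (mod 8), (2/1471) = +1, so (2/1471)^2 = +1.
Reciprocity: 301 ≡ 1 and 1471 ≡ 3 (mod 4), so (301/1471) = +(1471/301).
Reduce top mod 301: now compute (267/301).
Reciprocity: 267 ≡ 3 and 301 ≡ 1 (mod 4), so (267/301) = +(301/267).
Reduce top mod 267: now compute (34/267).
Pull out 2: since 267 ≡ 3 (mod 8), (2/267) = -1.
Reciprocity: 17 ≡ 1 and 267 ≡ 3 (mod 4), so (17/267) = +(267/17).
Reduce top mod 17: now compute (12/17).
Pull out 2^2: since 17 ≡ 1 (mod 8), (2/17) = +1, so (2/17)^2 = +1.
Reciprocity: 3 ≡ 3 and 17 ≡ 1 (mod 4), so (3/17) = +(17/3).
Reduce top mod 3: now compute (2/3).
Pull out 2: since 3 ≡ 3 (mod 8), (2/3) = -1.
Reached (1/3) = 1. Collecting the sign flips along the way, the symbol is +1.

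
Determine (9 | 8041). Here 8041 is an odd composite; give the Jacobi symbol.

1

Reciprocity: 9 ≡ 1 and 8041 ≡ 1 (mod 4), so (9/8041) = +(8041/9).
Reduce top mod 9: now compute (4/9).
Pull out 2^2: since 9 ≡ 1 (mod 8), (2/9) = +1, so (2/9)^2 = +1.
Reached (1/9) = 1. Collecting the sign flips along the way, the symbol is +1.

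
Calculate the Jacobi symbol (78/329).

-1

Pull out 2: since 329 ≡ 1 (mod 8), (2/329) = +1.
Reciprocity: 39 ≡ 3 and 329 ≡ 1 (mod 4), so (39/329) = +(329/39).
Reduce top mod 39: now compute (17/39).
Reciprocity: 17 ≡ 1 and 39 ≡ 3 (mod 4), so (17/39) = +(39/17).
Reduce top mod 17: now compute (5/17).
Reciprocity: 5 ≡ 1 and 17 ≡ 1 (mod 4), so (5/17) = +(17/5).
Reduce top mod 5: now compute (2/5).
Pull out 2: since 5 ≡ 5 (mod 8), (2/5) = -1.
Reached (1/5) = 1. Collecting the sign flips along the way, the symbol is -1.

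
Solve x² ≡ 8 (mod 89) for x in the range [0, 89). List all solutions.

39, 50

89 ≡ 1 (mod 4), so we find a root by search.
Trying successive values, 39² = 1521 ≡ 8 (mod 89). The other root is 89 − 39 = 50.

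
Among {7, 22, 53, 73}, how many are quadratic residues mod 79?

2

(7/79) = -1 → non-residue.
(22/79) = +1 → QR.
(53/79) = -1 → non-residue.
(73/79) = +1 → QR.
Total quadratic residues among the 4: 2.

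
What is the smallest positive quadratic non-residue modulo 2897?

(2/2897) = +1, so 2 is a residue.
(3/2897) = −1, so 3 is the smallest positive non-residue mod 2897.

3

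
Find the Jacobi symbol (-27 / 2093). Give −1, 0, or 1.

First reduce: -27 ≡ 2066 (mod 2093).
Pull out 2: since 2093 ≡ 5 (mod 8), (2/2093) = -1.
Reciprocity: 1033 ≡ 1 and 2093 ≡ 1 (mod 4), so (1033/2093) = +(2093/1033).
Reduce top mod 1033: now compute (27/1033).
Reciprocity: 27 ≡ 3 and 1033 ≡ 1 (mod 4), so (27/1033) = +(1033/27).
Reduce top mod 27: now compute (7/27).
Reciprocity: 7 ≡ 3 and 27 ≡ 3 (mod 4), so (7/27) = −(27/7).
Reduce top mod 7: now compute (6/7).
Pull out 2: since 7 ≡ 7 (mod 8), (2/7) = +1.
Reciprocity: 3 ≡ 3 and 7 ≡ 3 (mod 4), so (3/7) = −(7/3).
Reduce top mod 3: now compute (1/3).
Reached (1/3) = 1. Collecting the sign flips along the way, the symbol is -1.

-1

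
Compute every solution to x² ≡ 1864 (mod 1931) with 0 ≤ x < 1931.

Since 1931 ≡ 3 (mod 4), a square root of 1864 is 1864^((1931+1)/4) = 1864^483 mod 1931.
Repeated squaring: 1864^2≡627, 1864^4≡1136, 1864^8≡588, 1864^16≡95, 1864^32≡1301, 1864^64≡1045, 1864^128≡1010, 1864^256≡532 (mod 1931).
1864^483 = 1864^(256+128+64+32+2+1) ≡ 1548 (mod 1931).
Check: 1548² = 2396304 ≡ 1864 (mod 1931). The two roots are 383 and 1548.

383, 1548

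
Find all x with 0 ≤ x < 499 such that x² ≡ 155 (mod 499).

Since 499 ≡ 3 (mod 4), a square root of 155 is 155^((499+1)/4) = 155^125 mod 499.
Repeated squaring: 155^2≡73, 155^4≡339, 155^8≡151, 155^16≡346, 155^32≡455, 155^64≡439 (mod 499).
155^125 = 155^(64+32+16+8+4+1) ≡ 255 (mod 499).
Check: 255² = 65025 ≡ 155 (mod 499). The two roots are 244 and 255.

244, 255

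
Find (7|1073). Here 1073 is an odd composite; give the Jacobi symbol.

Reciprocity: 7 ≡ 3 and 1073 ≡ 1 (mod 4), so (7/1073) = +(1073/7).
Reduce top mod 7: now compute (2/7).
Pull out 2: since 7 ≡ 7 (mod 8), (2/7) = +1.
Reached (1/7) = 1. Collecting the sign flips along the way, the symbol is +1.

1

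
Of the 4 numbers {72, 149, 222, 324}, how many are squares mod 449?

3

(72/449) = +1 → QR.
(149/449) = -1 → non-residue.
(222/449) = +1 → QR.
(324/449) = +1 → QR.
Total quadratic residues among the 4: 3.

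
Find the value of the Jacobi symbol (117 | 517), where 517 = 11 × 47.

Reciprocity: 117 ≡ 1 and 517 ≡ 1 (mod 4), so (117/517) = +(517/117).
Reduce top mod 117: now compute (49/117).
Reciprocity: 49 ≡ 1 and 117 ≡ 1 (mod 4), so (49/117) = +(117/49).
Reduce top mod 49: now compute (19/49).
Reciprocity: 19 ≡ 3 and 49 ≡ 1 (mod 4), so (19/49) = +(49/19).
Reduce top mod 19: now compute (11/19).
Reciprocity: 11 ≡ 3 and 19 ≡ 3 (mod 4), so (11/19) = −(19/11).
Reduce top mod 11: now compute (8/11).
Pull out 2^3: since 11 ≡ 3 (mod 8), (2/11) = -1, so (2/11)^3 = -1.
Reached (1/11) = 1. Collecting the sign flips along the way, the symbol is +1.

1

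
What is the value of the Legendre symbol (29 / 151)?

Euler's criterion: (29/151) ≡ 29^75 (mod 151).
29^2 ≡ 86 (mod 151)
29^4 ≡ 148 (mod 151)
29^8 ≡ 9 (mod 151)
29^16 ≡ 81 (mod 151)
29^32 ≡ 68 (mod 151)
29^64 ≡ 94 (mod 151)
29^75 = 29^(64+8+2+1) ≡ 1 (mod 151).
Result is 1, so (29/151) = 1.

1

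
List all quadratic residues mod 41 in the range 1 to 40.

Square k = 1,…,20 (k and 41−k give the same square):
1²=1, 2²=4, 3²=9, 4²=16, 5²=25, 6²=36, 7²≡8, 8²≡23, 9²≡40, 10²≡18, 11²≡39, 12²≡21, 13²≡5, 14²≡32, 15²≡20, 16²≡10, 17²≡2, 18²≡37, 19²≡33, 20²≡31 (mod 41).
So the quadratic residues mod 41 are {1, 2, 4, 5, 8, 9, 10, 16, 18, 20, 21, 23, 25, 31, 32, 33, 36, 37, 39, 40}.

1, 2, 4, 5, 8, 9, 10, 16, 18, 20, 21, 23, 25, 31, 32, 33, 36, 37, 39, 40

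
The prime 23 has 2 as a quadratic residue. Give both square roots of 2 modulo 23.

Since 23 ≡ 3 (mod 4), a square root of 2 is 2^((23+1)/4) = 2^6 mod 23.
Repeated squaring: 2^2≡4, 2^4≡16 (mod 23).
2^6 = 2^(4+2) ≡ 18 (mod 23).
Check: 18² = 324 ≡ 2 (mod 23). The two roots are 5 and 18.

5, 18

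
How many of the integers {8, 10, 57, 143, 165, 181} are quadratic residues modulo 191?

(8/191) = +1 → QR.
(10/191) = +1 → QR.
(57/191) = -1 → non-residue.
(143/191) = -1 → non-residue.
(165/191) = -1 → non-residue.
(181/191) = -1 → non-residue.
Total quadratic residues among the 6: 2.

2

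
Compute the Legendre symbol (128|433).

1

Pull out 2^7: since 433 ≡ 1 (mod 8), (2/433) = +1, so (2/433)^7 = +1.
Reached (1/433) = 1. Collecting the sign flips along the way, the symbol is +1.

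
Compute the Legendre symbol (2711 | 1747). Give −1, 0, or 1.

1

First reduce: 2711 ≡ 964 (mod 1747).
Pull out 2^2: since 1747 ≡ 3 (mod 8), (2/1747) = -1, so (2/1747)^2 = +1.
Reciprocity: 241 ≡ 1 and 1747 ≡ 3 (mod 4), so (241/1747) = +(1747/241).
Reduce top mod 241: now compute (60/241).
Pull out 2^2: since 241 ≡ 1 (mod 8), (2/241) = +1, so (2/241)^2 = +1.
Reciprocity: 15 ≡ 3 and 241 ≡ 1 (mod 4), so (15/241) = +(241/15).
Reduce top mod 15: now compute (1/15).
Reached (1/15) = 1. Collecting the sign flips along the way, the symbol is +1.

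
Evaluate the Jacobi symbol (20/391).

Pull out 2^2: since 391 ≡ 7 (mod 8), (2/391) = +1, so (2/391)^2 = +1.
Reciprocity: 5 ≡ 1 and 391 ≡ 3 (mod 4), so (5/391) = +(391/5).
Reduce top mod 5: now compute (1/5).
Reached (1/5) = 1. Collecting the sign flips along the way, the symbol is +1.

1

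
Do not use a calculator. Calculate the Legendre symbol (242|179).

Euler's criterion: (242/179) ≡ 63^89 (mod 179).
63^2 ≡ 31 (mod 179)
63^4 ≡ 66 (mod 179)
63^8 ≡ 60 (mod 179)
63^16 ≡ 20 (mod 179)
63^32 ≡ 42 (mod 179)
63^64 ≡ 153 (mod 179)
63^89 = 63^(64+16+8+1) ≡ 178 (mod 179).
Result is 178 ≡ −1, so (242/179) = −1.

-1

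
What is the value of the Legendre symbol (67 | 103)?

Euler's criterion: (67/103) ≡ 67^51 (mod 103).
67^2 ≡ 60 (mod 103)
67^4 ≡ 98 (mod 103)
67^8 ≡ 25 (mod 103)
67^16 ≡ 7 (mod 103)
67^32 ≡ 49 (mod 103)
67^51 = 67^(32+16+2+1) ≡ 102 (mod 103).
Result is 102 ≡ −1, so (67/103) = −1.

-1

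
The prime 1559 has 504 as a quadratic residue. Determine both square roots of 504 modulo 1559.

178, 1381

Since 1559 ≡ 3 (mod 4), a square root of 504 is 504^((1559+1)/4) = 504^390 mod 1559.
Repeated squaring: 504^2≡1458, 504^4≡847, 504^8≡269, 504^16≡647, 504^32≡797, 504^64≡696, 504^128≡1126, 504^256≡409 (mod 1559).
504^390 = 504^(256+128+4+2) ≡ 1381 (mod 1559).
Check: 1381² = 1907161 ≡ 504 (mod 1559). The two roots are 178 and 1381.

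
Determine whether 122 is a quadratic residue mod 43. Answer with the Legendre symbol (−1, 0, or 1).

1

First reduce: 122 ≡ 36 (mod 43).
Pull out 2^2: since 43 ≡ 3 (mod 8), (2/43) = -1, so (2/43)^2 = +1.
Reciprocity: 9 ≡ 1 and 43 ≡ 3 (mod 4), so (9/43) = +(43/9).
Reduce top mod 9: now compute (7/9).
Reciprocity: 7 ≡ 3 and 9 ≡ 1 (mod 4), so (7/9) = +(9/7).
Reduce top mod 7: now compute (2/7).
Pull out 2: since 7 ≡ 7 (mod 8), (2/7) = +1.
Reached (1/7) = 1. Collecting the sign flips along the way, the symbol is +1.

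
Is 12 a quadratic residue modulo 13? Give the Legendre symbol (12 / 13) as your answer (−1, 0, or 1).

Euler's criterion: (12/13) ≡ 12^6 (mod 13).
12^2 ≡ 1 (mod 13)
12^4 ≡ 1 (mod 13)
12^6 = 12^(4+2) ≡ 1 (mod 13).
Result is 1, so (12/13) = 1.

1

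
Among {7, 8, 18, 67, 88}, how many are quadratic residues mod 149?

(7/149) = +1 → QR.
(8/149) = -1 → non-residue.
(18/149) = -1 → non-residue.
(67/149) = +1 → QR.
(88/149) = +1 → QR.
Total quadratic residues among the 5: 3.

3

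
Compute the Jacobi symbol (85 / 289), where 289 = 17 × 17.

0

Reciprocity: 85 ≡ 1 and 289 ≡ 1 (mod 4), so (85/289) = +(289/85).
Reduce top mod 85: now compute (34/85).
Pull out 2: since 85 ≡ 5 (mod 8), (2/85) = -1.
Reciprocity: 17 ≡ 1 and 85 ≡ 1 (mod 4), so (17/85) = +(85/17).
Reduce top mod 17: now compute (0/17).
Top reduces to 0: gcd > 1, so the symbol is 0.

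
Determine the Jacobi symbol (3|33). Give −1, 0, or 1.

0

Reciprocity: 3 ≡ 3 and 33 ≡ 1 (mod 4), so (3/33) = +(33/3).
Reduce top mod 3: now compute (0/3).
Top reduces to 0: gcd > 1, so the symbol is 0.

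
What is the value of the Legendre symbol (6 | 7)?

-1

Pull out 2: since 7 ≡ 7 (mod 8), (2/7) = +1.
Reciprocity: 3 ≡ 3 and 7 ≡ 3 (mod 4), so (3/7) = −(7/3).
Reduce top mod 3: now compute (1/3).
Reached (1/3) = 1. Collecting the sign flips along the way, the symbol is -1.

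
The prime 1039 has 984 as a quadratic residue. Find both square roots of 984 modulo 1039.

Since 1039 ≡ 3 (mod 4), a square root of 984 is 984^((1039+1)/4) = 984^260 mod 1039.
Repeated squaring: 984^2≡947, 984^4≡152, 984^8≡246, 984^16≡254, 984^32≡98, 984^64≡253, 984^128≡630, 984^256≡2 (mod 1039).
984^260 = 984^(256+4) ≡ 304 (mod 1039).
Check: 304² = 92416 ≡ 984 (mod 1039). The two roots are 304 and 735.

304, 735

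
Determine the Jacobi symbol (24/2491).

1

Pull out 2^3: since 2491 ≡ 3 (mod 8), (2/2491) = -1, so (2/2491)^3 = -1.
Reciprocity: 3 ≡ 3 and 2491 ≡ 3 (mod 4), so (3/2491) = −(2491/3).
Reduce top mod 3: now compute (1/3).
Reached (1/3) = 1. Collecting the sign flips along the way, the symbol is +1.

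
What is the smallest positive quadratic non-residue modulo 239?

(2/239) = +1, so 2 is a residue.
(3/239) = +1, so 3 is a residue.
(4/239) = +1, so 4 is a residue.
(5/239) = +1, so 5 is a residue.
(6/239) = +1, so 6 is a residue.
(7/239) = −1, so 7 is the smallest positive non-residue mod 239.

7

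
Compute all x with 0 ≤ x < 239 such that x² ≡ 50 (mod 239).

17, 222

Since 239 ≡ 3 (mod 4), a square root of 50 is 50^((239+1)/4) = 50^60 mod 239.
Repeated squaring: 50^2≡110, 50^4≡150, 50^8≡34, 50^16≡200, 50^32≡87 (mod 239).
50^60 = 50^(32+16+8+4) ≡ 17 (mod 239).
Check: 17² = 289 ≡ 50 (mod 239). The two roots are 17 and 222.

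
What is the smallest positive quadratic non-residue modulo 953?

(2/953) = +1, so 2 is a residue.
(3/953) = −1, so 3 is the smallest positive non-residue mod 953.

3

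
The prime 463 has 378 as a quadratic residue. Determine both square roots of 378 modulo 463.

Since 463 ≡ 3 (mod 4), a square root of 378 is 378^((463+1)/4) = 378^116 mod 463.
Repeated squaring: 378^2≡280, 378^4≡153, 378^8≡259, 378^16≡409, 378^32≡138, 378^64≡61 (mod 463).
378^116 = 378^(64+32+16+4) ≡ 29 (mod 463).
Check: 29² = 841 ≡ 378 (mod 463). The two roots are 29 and 434.

29, 434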